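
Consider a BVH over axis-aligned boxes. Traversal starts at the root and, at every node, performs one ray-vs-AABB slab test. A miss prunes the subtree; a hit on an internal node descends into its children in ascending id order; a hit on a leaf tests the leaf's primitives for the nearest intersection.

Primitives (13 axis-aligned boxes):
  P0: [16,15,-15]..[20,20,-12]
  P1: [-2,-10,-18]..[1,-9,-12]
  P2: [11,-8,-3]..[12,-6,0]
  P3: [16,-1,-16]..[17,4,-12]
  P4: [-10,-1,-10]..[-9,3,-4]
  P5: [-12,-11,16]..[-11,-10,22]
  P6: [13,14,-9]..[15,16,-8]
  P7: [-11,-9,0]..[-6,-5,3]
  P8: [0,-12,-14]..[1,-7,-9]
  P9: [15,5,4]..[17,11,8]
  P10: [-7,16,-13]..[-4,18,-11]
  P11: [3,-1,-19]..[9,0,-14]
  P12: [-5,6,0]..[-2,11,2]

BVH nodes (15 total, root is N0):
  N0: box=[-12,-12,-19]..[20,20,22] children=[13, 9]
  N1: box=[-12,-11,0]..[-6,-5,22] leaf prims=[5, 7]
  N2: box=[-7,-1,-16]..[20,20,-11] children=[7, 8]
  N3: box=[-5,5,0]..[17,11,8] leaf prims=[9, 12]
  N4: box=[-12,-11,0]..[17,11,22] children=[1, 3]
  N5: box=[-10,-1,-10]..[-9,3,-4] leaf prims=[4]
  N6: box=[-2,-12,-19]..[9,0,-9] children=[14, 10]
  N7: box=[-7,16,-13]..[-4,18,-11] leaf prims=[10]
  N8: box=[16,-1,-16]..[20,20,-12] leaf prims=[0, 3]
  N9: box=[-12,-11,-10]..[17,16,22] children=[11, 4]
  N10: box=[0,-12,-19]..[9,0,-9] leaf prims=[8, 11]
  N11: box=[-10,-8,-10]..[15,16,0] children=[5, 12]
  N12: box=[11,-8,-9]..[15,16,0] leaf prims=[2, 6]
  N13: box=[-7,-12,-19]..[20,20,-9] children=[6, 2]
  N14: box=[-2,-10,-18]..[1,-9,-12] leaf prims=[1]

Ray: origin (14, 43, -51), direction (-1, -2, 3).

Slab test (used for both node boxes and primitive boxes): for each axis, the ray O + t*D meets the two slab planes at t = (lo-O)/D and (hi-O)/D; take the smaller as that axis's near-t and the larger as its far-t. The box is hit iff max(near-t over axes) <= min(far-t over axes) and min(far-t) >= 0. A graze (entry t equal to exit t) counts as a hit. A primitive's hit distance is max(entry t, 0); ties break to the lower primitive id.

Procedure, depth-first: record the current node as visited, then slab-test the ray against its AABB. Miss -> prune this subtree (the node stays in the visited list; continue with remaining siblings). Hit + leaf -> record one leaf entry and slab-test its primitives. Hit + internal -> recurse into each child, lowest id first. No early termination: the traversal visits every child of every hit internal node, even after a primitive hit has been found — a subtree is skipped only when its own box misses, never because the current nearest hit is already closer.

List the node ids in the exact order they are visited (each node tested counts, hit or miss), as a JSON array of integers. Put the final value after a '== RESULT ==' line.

Walk:
N0 x:[-6,26] y:[23/2,55/2] z:[32/3,73/3] -> hit [23/2,73/3], descend [9, 13]
  N9 x:[-3,26] y:[27/2,27] z:[41/3,73/3] -> hit [41/3,73/3], descend [4, 11]
    N4 x:[-3,26] y:[16,27] z:[17,73/3] -> hit [17,73/3], descend [1, 3]
      N1 x:[20,26] y:[24,27] z:[17,73/3] -> hit [24,73/3] leaf, test {P5(miss), P7(miss)}
      N3 x:[-3,19] y:[16,19] z:[17,59/3] -> hit [17,19] leaf, test {P9(miss), P12@t=17}
    N11 x:[-1,24] y:[27/2,51/2] z:[41/3,17] -> hit [41/3,17], descend [5, 12]
      N5 x:[23,24] y:[20,22] z:[41/3,47/3] -> miss, prune
      N12 x:[-1,3] y:[27/2,51/2] z:[14,17] -> miss, prune
  N13 x:[-6,21] y:[23/2,55/2] z:[32/3,14] -> hit [23/2,14], descend [2, 6]
    N2 x:[-6,21] y:[23/2,22] z:[35/3,40/3] -> hit [35/3,40/3], descend [7, 8]
      N7 x:[18,21] y:[25/2,27/2] z:[38/3,40/3] -> miss, prune
      N8 x:[-6,-2] y:[23/2,22] z:[35/3,13] -> miss, prune
    N6 x:[5,16] y:[43/2,55/2] z:[32/3,14] -> miss, prune

13 AABB tests over nodes [0, 9, 4, 1, 3, 11, 5, 12, 13, 2, 7, 8, 6]; 2 leaves entered; closest P12.

== RESULT ==
[0, 9, 4, 1, 3, 11, 5, 12, 13, 2, 7, 8, 6]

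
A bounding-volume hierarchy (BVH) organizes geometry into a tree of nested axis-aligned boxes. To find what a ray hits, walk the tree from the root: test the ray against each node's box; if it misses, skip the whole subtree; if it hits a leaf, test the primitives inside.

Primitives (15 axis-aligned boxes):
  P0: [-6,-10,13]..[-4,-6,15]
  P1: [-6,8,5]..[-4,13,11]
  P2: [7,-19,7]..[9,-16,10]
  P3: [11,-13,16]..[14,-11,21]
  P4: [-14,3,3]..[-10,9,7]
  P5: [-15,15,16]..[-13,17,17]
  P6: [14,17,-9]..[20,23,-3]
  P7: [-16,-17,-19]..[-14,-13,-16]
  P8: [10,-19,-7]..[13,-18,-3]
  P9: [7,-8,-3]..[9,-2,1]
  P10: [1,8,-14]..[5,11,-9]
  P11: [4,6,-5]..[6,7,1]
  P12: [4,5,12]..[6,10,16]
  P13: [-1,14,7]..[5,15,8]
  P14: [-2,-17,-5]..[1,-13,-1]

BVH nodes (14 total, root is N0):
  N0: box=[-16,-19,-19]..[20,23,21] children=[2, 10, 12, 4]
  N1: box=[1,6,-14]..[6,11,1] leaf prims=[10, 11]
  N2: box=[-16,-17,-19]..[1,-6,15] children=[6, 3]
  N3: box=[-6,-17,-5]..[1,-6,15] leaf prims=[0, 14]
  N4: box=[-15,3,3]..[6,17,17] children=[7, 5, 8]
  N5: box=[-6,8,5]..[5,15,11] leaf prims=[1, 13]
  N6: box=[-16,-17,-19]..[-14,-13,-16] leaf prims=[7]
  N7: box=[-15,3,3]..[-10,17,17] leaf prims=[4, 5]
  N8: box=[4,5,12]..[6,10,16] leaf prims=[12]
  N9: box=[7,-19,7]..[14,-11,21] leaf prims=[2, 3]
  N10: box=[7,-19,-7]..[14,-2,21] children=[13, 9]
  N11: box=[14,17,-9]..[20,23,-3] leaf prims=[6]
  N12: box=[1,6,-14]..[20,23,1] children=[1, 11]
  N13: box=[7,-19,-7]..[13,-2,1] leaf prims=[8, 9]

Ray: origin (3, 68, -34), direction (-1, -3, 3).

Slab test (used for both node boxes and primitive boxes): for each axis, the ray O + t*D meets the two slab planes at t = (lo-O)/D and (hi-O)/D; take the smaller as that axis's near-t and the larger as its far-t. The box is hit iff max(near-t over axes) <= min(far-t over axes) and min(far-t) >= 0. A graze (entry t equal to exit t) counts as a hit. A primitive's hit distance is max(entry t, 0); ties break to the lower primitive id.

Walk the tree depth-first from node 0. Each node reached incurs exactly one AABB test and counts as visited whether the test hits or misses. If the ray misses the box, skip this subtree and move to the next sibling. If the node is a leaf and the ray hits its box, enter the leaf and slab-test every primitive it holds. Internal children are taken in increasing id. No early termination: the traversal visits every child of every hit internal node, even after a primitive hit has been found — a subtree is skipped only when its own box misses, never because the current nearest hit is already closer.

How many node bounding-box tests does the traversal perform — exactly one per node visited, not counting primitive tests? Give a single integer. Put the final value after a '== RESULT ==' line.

Walk:
N0 x:[-17,19] y:[15,29] z:[5,55/3] -> hit [15,55/3], descend [2, 4, 10, 12]
  N2 x:[2,19] y:[74/3,85/3] z:[5,49/3] -> miss, prune
  N4 x:[-3,18] y:[17,65/3] z:[37/3,17] -> hit [17,17], descend [5, 7, 8]
    N5 x:[-2,9] y:[53/3,20] z:[13,15] -> miss, prune
    N7 x:[13,18] y:[17,65/3] z:[37/3,17] -> hit [17,17] leaf, test {P4(miss), P5@t=17}
    N8 x:[-3,-1] y:[58/3,21] z:[46/3,50/3] -> miss, prune
  N10 x:[-11,-4] y:[70/3,29] z:[9,55/3] -> miss, prune
  N12 x:[-17,2] y:[15,62/3] z:[20/3,35/3] -> miss, prune

8 AABB tests over nodes [0, 2, 4, 5, 7, 8, 10, 12]; 1 leaf entered; closest P5.

== RESULT ==
8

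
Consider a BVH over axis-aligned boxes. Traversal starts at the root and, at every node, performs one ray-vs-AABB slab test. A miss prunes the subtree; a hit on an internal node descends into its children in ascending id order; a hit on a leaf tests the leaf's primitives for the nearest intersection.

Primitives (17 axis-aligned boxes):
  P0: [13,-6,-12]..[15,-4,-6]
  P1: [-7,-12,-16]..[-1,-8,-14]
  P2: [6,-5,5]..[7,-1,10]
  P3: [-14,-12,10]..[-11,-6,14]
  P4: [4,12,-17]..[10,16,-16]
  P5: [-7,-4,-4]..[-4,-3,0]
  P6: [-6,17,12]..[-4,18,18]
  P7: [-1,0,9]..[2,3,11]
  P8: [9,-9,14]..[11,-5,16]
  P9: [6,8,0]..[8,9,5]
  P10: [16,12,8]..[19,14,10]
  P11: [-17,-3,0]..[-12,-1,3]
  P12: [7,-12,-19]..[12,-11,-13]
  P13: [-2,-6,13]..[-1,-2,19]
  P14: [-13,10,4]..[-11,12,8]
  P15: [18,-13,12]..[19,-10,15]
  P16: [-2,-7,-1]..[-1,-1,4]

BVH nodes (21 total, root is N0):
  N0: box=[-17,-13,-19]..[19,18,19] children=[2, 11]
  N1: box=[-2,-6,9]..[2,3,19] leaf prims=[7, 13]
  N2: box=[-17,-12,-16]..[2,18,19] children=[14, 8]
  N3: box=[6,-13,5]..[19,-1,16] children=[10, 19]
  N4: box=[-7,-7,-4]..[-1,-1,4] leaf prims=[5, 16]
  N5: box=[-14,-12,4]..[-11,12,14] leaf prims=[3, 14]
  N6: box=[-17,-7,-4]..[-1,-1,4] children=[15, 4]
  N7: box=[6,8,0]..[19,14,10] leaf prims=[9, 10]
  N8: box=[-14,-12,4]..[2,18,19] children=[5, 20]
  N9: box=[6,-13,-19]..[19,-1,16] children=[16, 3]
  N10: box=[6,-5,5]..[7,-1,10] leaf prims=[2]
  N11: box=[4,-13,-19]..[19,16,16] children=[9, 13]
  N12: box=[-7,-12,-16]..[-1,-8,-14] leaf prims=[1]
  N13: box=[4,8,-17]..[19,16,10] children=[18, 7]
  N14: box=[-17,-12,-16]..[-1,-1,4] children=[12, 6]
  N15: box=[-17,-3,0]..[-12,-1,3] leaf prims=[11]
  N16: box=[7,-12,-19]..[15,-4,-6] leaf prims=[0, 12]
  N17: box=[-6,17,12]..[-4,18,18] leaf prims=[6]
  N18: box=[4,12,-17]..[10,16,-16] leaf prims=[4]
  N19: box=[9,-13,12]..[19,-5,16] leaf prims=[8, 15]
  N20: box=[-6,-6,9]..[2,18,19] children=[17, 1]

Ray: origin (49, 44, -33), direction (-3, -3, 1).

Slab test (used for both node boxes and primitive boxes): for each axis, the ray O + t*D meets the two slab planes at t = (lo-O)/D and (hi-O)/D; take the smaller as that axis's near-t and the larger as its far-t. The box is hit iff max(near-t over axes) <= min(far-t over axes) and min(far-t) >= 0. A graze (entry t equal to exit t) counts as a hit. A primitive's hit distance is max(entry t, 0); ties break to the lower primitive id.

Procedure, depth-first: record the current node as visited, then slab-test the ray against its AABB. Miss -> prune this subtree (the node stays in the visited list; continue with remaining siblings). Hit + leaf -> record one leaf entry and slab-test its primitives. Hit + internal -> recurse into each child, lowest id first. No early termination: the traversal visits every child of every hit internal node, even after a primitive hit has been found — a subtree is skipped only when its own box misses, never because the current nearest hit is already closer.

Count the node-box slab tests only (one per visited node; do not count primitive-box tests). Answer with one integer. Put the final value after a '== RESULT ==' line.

Walk:
N0 x:[10,22] y:[26/3,19] z:[14,52] -> hit [14,19], descend [2, 11]
  N2 x:[47/3,22] y:[26/3,56/3] z:[17,52] -> hit [17,56/3], descend [8, 14]
    N8 x:[47/3,21] y:[26/3,56/3] z:[37,52] -> miss, prune
    N14 x:[50/3,22] y:[15,56/3] z:[17,37] -> hit [17,56/3], descend [6, 12]
      N6 x:[50/3,22] y:[15,17] z:[29,37] -> miss, prune
      N12 x:[50/3,56/3] y:[52/3,56/3] z:[17,19] -> hit [52/3,56/3] leaf, test {P1@t=52/3}
  N11 x:[10,15] y:[28/3,19] z:[14,49] -> hit [14,15], descend [9, 13]
    N9 x:[10,43/3] y:[15,19] z:[14,49] -> miss, prune
    N13 x:[10,15] y:[28/3,12] z:[16,43] -> miss, prune

9 AABB tests over nodes [0, 2, 8, 14, 6, 12, 11, 9, 13]; 1 leaf entered; closest P1.

== RESULT ==
9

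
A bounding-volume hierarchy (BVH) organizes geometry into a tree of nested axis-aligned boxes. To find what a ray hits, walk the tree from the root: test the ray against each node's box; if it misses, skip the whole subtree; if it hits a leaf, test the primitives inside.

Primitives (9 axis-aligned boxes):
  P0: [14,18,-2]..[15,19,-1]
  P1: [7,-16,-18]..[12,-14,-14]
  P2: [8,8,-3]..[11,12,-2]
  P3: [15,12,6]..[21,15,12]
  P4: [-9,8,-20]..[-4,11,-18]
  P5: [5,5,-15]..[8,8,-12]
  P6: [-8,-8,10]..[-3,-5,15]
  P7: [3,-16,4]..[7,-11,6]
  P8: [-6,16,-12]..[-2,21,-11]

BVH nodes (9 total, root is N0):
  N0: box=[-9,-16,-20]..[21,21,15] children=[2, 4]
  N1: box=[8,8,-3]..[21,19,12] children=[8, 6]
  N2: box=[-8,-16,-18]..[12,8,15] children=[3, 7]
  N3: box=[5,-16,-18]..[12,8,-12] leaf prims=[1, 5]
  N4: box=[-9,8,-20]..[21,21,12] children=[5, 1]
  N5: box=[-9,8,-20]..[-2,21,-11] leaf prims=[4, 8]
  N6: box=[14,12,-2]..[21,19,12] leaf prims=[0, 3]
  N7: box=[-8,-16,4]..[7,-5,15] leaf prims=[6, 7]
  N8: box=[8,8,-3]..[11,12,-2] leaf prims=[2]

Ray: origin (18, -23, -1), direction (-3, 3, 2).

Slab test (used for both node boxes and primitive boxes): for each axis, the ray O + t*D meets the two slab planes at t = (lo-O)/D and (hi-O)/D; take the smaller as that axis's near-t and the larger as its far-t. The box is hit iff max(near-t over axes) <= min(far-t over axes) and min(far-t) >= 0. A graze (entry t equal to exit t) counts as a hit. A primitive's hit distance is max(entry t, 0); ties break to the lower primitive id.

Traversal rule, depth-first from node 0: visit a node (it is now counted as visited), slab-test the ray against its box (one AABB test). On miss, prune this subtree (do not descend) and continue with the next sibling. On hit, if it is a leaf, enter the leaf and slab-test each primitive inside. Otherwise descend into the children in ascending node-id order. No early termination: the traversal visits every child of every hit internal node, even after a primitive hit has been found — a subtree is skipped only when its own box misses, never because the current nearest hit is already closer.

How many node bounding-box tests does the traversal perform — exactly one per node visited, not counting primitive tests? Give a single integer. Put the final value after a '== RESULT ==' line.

Walk:
N0 x:[-1,9] y:[7/3,44/3] z:[-19/2,8] -> hit [7/3,8], descend [2, 4]
  N2 x:[2,26/3] y:[7/3,31/3] z:[-17/2,8] -> hit [7/3,8], descend [3, 7]
    N3 x:[2,13/3] y:[7/3,31/3] z:[-17/2,-11/2] -> miss, prune
    N7 x:[11/3,26/3] y:[7/3,6] z:[5/2,8] -> hit [11/3,6] leaf, test {P6(miss), P7(miss)}
  N4 x:[-1,9] y:[31/3,44/3] z:[-19/2,13/2] -> miss, prune

5 AABB tests over nodes [0, 2, 3, 7, 4]; 1 leaf entered; closest miss.

== RESULT ==
5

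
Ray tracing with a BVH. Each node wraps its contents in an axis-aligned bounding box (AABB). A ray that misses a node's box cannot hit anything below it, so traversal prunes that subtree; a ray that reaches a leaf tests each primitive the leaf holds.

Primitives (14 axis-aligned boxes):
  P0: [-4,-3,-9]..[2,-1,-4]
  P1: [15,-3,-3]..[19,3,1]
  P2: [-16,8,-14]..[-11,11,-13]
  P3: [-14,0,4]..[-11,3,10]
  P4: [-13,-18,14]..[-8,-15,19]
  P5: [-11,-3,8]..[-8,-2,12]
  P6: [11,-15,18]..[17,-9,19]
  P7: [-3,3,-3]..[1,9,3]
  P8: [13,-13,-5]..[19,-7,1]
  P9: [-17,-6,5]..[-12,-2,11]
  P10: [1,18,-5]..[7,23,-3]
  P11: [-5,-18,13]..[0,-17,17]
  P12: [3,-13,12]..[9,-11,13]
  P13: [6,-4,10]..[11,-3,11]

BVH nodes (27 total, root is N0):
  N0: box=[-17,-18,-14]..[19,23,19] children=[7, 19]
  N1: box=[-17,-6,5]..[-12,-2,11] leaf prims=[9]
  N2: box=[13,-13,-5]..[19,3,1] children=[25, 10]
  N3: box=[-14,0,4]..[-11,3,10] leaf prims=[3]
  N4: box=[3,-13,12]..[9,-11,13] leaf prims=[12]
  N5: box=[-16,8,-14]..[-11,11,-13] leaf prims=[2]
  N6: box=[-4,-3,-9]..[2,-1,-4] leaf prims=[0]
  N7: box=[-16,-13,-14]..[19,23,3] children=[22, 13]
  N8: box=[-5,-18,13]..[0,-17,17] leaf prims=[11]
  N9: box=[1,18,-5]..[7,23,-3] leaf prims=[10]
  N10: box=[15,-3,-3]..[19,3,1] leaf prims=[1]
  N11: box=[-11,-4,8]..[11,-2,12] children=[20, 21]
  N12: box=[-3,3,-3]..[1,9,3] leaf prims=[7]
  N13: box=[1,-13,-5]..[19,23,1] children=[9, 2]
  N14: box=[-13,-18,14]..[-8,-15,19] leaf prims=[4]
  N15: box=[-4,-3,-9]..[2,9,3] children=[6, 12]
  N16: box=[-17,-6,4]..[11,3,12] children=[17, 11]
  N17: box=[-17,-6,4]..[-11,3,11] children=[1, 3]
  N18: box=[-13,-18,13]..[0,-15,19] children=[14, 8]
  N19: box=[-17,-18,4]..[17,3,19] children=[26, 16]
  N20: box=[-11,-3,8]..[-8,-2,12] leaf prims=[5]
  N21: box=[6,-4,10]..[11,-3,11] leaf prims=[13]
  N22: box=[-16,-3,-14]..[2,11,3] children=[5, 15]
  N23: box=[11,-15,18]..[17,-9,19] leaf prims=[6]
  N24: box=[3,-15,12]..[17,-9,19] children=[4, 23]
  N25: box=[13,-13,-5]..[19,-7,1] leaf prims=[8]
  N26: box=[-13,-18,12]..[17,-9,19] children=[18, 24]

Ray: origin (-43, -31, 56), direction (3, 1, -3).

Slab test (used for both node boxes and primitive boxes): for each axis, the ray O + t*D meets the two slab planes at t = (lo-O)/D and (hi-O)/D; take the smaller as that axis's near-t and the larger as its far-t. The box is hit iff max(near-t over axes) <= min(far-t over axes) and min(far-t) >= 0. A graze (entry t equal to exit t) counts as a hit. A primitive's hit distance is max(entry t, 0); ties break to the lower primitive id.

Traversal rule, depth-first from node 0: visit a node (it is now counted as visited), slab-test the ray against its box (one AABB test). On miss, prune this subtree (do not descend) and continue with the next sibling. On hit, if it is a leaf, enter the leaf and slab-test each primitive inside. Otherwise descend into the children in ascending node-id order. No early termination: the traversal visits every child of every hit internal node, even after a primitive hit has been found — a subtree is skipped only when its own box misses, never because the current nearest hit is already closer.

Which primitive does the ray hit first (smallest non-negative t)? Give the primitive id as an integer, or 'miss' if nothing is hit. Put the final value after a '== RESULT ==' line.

Traverse from the root:
N0 x:[26/3,62/3] y:[13,54] z:[37/3,70/3] -> hit [13,62/3], descend [7, 19]
  N7 x:[9,62/3] y:[18,54] z:[53/3,70/3] -> hit [18,62/3], descend [13, 22]
    N13 x:[44/3,62/3] y:[18,54] z:[55/3,61/3] -> hit [55/3,61/3], descend [2, 9]
      N2 x:[56/3,62/3] y:[18,34] z:[55/3,61/3] -> hit [56/3,61/3], descend [10, 25]
        N10 x:[58/3,62/3] y:[28,34] z:[55/3,59/3] -> miss, prune
        N25 x:[56/3,62/3] y:[18,24] z:[55/3,61/3] -> hit [56/3,61/3] leaf, test {P8@t=56/3}
      N9 x:[44/3,50/3] y:[49,54] z:[59/3,61/3] -> miss, prune
    N22 x:[9,15] y:[28,42] z:[53/3,70/3] -> miss, prune
  N19 x:[26/3,20] y:[13,34] z:[37/3,52/3] -> hit [13,52/3], descend [16, 26]
    N16 x:[26/3,18] y:[25,34] z:[44/3,52/3] -> miss, prune
    N26 x:[10,20] y:[13,22] z:[37/3,44/3] -> hit [13,44/3], descend [18, 24]
      N18 x:[10,43/3] y:[13,16] z:[37/3,43/3] -> hit [13,43/3], descend [8, 14]
        N8 x:[38/3,43/3] y:[13,14] z:[13,43/3] -> hit [13,14] leaf, test {P11@t=13}
        N14 x:[10,35/3] y:[13,16] z:[37/3,14] -> miss, prune
      N24 x:[46/3,20] y:[16,22] z:[37/3,44/3] -> miss, prune

Summary -> nodes [0, 7, 13, 2, 10, 25, 9, 22, 19, 16, 26, 18, 8, 14, 24]; box-tests=15; leaf-entries=2; first=P11

== RESULT ==
11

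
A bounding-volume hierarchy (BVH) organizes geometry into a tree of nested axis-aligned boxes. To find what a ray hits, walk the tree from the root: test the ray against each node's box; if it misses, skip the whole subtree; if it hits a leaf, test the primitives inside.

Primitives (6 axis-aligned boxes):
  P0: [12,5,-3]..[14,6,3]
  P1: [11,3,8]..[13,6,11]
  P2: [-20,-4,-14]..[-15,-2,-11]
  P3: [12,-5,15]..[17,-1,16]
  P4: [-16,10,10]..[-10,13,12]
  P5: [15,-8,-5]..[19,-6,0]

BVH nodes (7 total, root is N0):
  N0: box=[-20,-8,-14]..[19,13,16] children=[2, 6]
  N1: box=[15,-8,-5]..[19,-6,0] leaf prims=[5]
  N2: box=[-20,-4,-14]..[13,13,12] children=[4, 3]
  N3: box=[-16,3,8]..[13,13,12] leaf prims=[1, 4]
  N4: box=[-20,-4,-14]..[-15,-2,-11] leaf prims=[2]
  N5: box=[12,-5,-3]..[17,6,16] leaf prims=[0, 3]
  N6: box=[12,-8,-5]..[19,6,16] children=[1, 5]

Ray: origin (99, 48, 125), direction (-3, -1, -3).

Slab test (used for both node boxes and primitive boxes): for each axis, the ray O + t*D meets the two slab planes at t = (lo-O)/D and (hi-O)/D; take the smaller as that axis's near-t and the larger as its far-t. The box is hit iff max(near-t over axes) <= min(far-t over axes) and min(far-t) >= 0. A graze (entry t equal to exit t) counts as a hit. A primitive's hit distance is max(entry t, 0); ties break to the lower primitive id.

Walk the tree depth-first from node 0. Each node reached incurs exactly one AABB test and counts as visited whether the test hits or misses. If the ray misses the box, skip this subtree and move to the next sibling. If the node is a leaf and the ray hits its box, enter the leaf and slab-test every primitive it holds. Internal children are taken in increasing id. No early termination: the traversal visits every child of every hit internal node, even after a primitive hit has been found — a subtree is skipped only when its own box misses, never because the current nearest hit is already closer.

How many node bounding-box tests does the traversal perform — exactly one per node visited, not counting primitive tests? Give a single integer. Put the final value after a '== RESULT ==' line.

Trace the traversal:
N0 x:[80/3,119/3] y:[35,56] z:[109/3,139/3] -> hit [109/3,119/3], descend [2, 6]
  N2 x:[86/3,119/3] y:[35,52] z:[113/3,139/3] -> hit [113/3,119/3], descend [3, 4]
    N3 x:[86/3,115/3] y:[35,45] z:[113/3,39] -> hit [113/3,115/3] leaf, test {P1(miss), P4@t=113/3}
    N4 x:[38,119/3] y:[50,52] z:[136/3,139/3] -> miss, prune
  N6 x:[80/3,29] y:[42,56] z:[109/3,130/3] -> miss, prune

Visited [0, 2, 3, 4, 6]. Tests: 5 box, 1 leaf. Nearest: P4.

== RESULT ==
5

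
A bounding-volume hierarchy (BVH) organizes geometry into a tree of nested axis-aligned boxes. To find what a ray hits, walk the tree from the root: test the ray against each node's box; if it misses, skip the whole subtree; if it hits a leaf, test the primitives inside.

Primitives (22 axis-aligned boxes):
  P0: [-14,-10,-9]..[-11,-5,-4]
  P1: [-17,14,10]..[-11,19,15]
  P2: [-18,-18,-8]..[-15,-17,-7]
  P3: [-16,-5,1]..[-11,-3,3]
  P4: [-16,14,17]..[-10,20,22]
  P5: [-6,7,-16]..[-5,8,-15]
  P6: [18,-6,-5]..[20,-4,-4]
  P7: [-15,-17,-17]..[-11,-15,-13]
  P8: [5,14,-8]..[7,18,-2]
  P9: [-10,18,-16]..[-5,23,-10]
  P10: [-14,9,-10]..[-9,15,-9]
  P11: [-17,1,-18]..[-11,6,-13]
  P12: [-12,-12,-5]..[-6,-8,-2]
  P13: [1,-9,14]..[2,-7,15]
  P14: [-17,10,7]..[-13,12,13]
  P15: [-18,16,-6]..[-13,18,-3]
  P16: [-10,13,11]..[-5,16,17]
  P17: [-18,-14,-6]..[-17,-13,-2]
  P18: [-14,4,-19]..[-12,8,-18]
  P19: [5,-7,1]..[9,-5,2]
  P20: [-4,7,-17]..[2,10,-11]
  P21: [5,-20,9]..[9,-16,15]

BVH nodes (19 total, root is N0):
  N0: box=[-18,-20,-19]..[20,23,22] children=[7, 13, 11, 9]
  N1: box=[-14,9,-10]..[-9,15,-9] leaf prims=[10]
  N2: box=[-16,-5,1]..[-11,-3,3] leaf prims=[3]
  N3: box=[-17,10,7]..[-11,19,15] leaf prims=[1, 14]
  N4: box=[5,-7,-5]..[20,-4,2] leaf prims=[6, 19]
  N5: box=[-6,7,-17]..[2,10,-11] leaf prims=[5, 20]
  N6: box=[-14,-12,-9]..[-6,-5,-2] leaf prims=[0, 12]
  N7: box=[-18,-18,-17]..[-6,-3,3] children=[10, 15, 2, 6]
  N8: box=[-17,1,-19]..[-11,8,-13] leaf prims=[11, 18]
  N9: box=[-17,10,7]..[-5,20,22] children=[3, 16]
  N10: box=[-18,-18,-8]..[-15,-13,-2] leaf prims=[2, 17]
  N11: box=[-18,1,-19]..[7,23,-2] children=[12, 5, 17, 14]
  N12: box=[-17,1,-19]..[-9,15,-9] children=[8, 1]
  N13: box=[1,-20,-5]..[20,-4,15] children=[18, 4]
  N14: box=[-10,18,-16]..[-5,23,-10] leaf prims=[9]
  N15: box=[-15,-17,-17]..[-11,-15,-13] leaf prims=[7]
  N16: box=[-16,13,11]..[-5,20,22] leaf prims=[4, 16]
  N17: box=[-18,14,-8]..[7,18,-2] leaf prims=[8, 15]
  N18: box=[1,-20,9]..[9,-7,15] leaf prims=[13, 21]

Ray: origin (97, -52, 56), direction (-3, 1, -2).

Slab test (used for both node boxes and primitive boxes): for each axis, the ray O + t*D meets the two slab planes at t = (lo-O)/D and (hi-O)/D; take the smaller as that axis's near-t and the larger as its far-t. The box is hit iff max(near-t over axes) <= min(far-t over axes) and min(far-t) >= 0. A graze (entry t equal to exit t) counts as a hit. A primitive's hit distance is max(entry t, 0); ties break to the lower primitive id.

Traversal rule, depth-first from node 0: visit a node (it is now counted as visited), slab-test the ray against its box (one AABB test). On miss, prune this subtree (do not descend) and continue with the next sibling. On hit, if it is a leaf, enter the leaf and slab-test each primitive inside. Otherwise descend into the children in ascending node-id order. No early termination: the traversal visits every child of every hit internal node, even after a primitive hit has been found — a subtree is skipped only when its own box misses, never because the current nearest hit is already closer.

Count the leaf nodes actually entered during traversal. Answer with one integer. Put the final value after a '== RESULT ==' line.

Trace the traversal:
N0 x:[77/3,115/3] y:[32,75] z:[17,75/2] -> hit [32,75/2], descend [7, 9, 11, 13]
  N7 x:[103/3,115/3] y:[34,49] z:[53/2,73/2] -> hit [103/3,73/2], descend [2, 6, 10, 15]
    N2 x:[36,113/3] y:[47,49] z:[53/2,55/2] -> miss, prune
    N6 x:[103/3,37] y:[40,47] z:[29,65/2] -> miss, prune
    N10 x:[112/3,115/3] y:[34,39] z:[29,32] -> miss, prune
    N15 x:[36,112/3] y:[35,37] z:[69/2,73/2] -> hit [36,73/2] leaf, test {P7@t=36}
  N9 x:[34,38] y:[62,72] z:[17,49/2] -> miss, prune
  N11 x:[30,115/3] y:[53,75] z:[29,75/2] -> miss, prune
  N13 x:[77/3,32] y:[32,48] z:[41/2,61/2] -> miss, prune

order=[0, 7, 2, 6, 10, 15, 9, 11, 13]  |boxes|=9  |leaves|=1  hit=P7

== RESULT ==
1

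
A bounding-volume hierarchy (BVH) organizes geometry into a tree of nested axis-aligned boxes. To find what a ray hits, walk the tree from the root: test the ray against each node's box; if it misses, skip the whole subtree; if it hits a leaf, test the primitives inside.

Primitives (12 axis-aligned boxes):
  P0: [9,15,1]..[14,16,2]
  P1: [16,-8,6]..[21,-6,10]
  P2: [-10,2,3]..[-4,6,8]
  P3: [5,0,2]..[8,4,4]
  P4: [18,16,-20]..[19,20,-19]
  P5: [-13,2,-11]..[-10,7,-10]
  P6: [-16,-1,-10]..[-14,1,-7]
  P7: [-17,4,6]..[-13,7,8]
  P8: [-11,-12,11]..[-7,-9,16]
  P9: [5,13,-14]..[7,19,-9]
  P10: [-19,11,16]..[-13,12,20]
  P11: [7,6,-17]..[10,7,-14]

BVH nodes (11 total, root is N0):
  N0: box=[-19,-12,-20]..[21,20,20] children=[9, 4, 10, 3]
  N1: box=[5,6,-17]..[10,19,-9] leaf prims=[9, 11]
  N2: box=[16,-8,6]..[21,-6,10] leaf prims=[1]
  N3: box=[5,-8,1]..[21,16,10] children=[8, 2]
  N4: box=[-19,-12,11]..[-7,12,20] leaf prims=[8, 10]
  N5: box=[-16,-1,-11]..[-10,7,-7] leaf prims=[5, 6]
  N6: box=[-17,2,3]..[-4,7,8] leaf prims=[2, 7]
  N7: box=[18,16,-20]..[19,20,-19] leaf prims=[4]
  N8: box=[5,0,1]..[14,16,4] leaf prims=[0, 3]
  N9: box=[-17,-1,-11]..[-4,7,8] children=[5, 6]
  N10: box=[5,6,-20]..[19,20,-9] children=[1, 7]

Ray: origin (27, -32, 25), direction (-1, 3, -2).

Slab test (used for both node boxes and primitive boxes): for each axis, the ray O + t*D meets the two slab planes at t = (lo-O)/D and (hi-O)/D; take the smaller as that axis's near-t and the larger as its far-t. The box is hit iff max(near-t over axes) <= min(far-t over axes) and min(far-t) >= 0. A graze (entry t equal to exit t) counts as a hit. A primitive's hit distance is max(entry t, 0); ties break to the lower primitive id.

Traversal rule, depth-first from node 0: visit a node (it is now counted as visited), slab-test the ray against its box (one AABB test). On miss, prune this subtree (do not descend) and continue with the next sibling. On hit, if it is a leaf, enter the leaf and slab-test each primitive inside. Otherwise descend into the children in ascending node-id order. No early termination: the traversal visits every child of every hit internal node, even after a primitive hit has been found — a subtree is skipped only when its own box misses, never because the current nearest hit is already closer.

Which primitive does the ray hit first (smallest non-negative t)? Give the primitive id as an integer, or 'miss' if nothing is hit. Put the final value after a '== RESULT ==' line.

Trace the traversal:
N0 x:[6,46] y:[20/3,52/3] z:[5/2,45/2] -> hit [20/3,52/3], descend [3, 4, 9, 10]
  N3 x:[6,22] y:[8,16] z:[15/2,12] -> hit [8,12], descend [2, 8]
    N2 x:[6,11] y:[8,26/3] z:[15/2,19/2] -> hit [8,26/3] leaf, test {P1@t=8}
    N8 x:[13,22] y:[32/3,16] z:[21/2,12] -> miss, prune
  N4 x:[34,46] y:[20/3,44/3] z:[5/2,7] -> miss, prune
  N9 x:[31,44] y:[31/3,13] z:[17/2,18] -> miss, prune
  N10 x:[8,22] y:[38/3,52/3] z:[17,45/2] -> hit [17,52/3], descend [1, 7]
    N1 x:[17,22] y:[38/3,17] z:[17,21] -> hit [17,17] leaf, test {P9(miss), P11(miss)}
    N7 x:[8,9] y:[16,52/3] z:[22,45/2] -> miss, prune

Visited [0, 3, 2, 8, 4, 9, 10, 1, 7]. Tests: 9 box, 2 leaf. Nearest: P1.

== RESULT ==
1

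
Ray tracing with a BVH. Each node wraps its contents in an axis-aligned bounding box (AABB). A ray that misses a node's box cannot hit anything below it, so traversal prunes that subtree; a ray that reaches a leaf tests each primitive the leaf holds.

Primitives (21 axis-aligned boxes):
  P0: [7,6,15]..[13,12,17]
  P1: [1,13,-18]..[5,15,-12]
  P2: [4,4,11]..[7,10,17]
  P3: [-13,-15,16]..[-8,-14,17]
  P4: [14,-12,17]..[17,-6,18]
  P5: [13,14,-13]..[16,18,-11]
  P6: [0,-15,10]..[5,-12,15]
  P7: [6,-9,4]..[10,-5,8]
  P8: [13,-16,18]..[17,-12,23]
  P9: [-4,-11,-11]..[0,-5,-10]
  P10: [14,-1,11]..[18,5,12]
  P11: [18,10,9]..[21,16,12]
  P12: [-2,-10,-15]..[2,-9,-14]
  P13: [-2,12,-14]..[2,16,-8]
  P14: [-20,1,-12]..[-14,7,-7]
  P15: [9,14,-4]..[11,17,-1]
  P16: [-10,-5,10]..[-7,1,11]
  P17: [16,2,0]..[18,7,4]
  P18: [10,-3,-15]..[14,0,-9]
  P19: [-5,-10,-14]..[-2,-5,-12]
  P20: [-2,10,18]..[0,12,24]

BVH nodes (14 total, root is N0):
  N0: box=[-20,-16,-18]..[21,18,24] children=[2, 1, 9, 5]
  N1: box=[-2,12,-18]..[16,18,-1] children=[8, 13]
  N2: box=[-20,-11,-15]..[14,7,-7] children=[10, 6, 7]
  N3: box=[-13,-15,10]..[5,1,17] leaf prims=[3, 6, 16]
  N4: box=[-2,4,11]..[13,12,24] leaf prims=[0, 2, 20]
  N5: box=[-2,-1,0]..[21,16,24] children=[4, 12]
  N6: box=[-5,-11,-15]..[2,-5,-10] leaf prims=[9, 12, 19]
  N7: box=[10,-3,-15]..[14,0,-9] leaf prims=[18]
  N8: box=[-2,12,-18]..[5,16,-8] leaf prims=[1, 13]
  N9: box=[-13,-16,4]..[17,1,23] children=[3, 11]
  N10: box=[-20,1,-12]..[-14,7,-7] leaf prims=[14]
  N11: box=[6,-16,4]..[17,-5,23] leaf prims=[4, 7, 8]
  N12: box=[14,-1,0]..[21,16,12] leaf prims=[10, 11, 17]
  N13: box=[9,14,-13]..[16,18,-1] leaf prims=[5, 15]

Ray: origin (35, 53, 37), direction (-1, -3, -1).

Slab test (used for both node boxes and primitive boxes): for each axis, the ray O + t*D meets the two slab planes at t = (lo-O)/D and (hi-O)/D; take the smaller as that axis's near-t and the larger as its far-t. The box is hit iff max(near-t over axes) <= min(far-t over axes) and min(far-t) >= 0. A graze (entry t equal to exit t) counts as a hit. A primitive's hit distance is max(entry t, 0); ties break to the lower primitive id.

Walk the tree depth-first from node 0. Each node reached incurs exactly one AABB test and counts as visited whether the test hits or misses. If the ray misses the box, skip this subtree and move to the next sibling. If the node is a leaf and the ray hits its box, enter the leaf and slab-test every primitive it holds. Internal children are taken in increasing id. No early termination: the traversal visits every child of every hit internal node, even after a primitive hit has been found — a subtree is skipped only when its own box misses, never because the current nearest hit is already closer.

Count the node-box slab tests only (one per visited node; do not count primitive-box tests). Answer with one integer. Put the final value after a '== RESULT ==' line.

Walk:
N0 x:[14,55] y:[35/3,23] z:[13,55] -> hit [14,23], descend [1, 2, 5, 9]
  N1 x:[19,37] y:[35/3,41/3] z:[38,55] -> miss, prune
  N2 x:[21,55] y:[46/3,64/3] z:[44,52] -> miss, prune
  N5 x:[14,37] y:[37/3,18] z:[13,37] -> hit [14,18], descend [4, 12]
    N4 x:[22,37] y:[41/3,49/3] z:[13,26] -> miss, prune
    N12 x:[14,21] y:[37/3,18] z:[25,37] -> miss, prune
  N9 x:[18,48] y:[52/3,23] z:[14,33] -> hit [18,23], descend [3, 11]
    N3 x:[30,48] y:[52/3,68/3] z:[20,27] -> miss, prune
    N11 x:[18,29] y:[58/3,23] z:[14,33] -> hit [58/3,23] leaf, test {P4@t=59/3, P7(miss), P8(miss)}

Summary -> nodes [0, 1, 2, 5, 4, 12, 9, 3, 11]; box-tests=9; leaf-entries=1; first=P4

== RESULT ==
9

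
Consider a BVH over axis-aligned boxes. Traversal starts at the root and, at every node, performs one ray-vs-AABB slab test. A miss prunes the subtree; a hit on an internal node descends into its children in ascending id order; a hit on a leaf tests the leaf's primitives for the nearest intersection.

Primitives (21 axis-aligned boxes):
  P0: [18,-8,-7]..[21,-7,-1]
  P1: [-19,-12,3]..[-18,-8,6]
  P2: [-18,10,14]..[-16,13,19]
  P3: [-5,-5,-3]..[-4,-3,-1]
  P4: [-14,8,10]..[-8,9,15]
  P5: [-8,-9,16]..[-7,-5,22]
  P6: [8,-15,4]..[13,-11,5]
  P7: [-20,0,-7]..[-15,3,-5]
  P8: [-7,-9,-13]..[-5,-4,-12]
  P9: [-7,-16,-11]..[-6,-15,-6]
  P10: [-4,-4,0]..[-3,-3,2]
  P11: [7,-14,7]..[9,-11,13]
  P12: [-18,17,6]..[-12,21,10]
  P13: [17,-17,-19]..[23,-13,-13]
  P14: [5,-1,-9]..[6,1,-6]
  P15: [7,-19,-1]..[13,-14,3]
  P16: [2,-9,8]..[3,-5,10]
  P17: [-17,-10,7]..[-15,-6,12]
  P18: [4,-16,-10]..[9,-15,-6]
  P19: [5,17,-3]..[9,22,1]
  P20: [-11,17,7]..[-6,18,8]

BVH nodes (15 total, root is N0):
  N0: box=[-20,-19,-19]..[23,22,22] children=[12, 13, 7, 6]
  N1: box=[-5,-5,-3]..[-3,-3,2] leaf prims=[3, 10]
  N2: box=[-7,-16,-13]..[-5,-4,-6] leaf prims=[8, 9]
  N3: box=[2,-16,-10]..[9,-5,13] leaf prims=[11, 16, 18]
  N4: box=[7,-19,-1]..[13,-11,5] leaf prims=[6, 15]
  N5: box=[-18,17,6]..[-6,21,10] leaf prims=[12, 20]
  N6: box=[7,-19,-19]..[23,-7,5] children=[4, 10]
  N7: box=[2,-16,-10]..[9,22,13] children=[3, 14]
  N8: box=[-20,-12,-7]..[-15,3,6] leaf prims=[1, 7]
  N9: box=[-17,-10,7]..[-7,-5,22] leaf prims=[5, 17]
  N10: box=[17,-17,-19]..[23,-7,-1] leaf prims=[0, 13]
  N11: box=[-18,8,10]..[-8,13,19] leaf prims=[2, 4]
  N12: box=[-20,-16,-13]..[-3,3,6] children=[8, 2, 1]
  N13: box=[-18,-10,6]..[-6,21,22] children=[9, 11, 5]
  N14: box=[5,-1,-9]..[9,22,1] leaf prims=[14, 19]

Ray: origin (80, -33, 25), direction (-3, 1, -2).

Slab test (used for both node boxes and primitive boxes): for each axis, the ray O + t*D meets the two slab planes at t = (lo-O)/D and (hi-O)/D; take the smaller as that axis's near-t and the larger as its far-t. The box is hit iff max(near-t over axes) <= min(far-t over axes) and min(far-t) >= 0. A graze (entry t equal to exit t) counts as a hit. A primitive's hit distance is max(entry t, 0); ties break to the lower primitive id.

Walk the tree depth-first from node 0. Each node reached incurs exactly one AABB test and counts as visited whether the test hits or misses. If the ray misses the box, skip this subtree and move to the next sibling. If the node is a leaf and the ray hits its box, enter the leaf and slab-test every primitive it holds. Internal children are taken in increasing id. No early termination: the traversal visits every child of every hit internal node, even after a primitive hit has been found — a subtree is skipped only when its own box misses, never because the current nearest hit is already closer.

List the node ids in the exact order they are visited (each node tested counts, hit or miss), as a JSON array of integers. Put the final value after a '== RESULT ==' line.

Traverse from the root:
N0 x:[19,100/3] y:[14,55] z:[3/2,22] -> hit [19,22], descend [6, 7, 12, 13]
  N6 x:[19,73/3] y:[14,26] z:[10,22] -> hit [19,22], descend [4, 10]
    N4 x:[67/3,73/3] y:[14,22] z:[10,13] -> miss, prune
    N10 x:[19,21] y:[16,26] z:[13,22] -> hit [19,21] leaf, test {P0(miss), P13@t=19}
  N7 x:[71/3,26] y:[17,55] z:[6,35/2] -> miss, prune
  N12 x:[83/3,100/3] y:[17,36] z:[19/2,19] -> miss, prune
  N13 x:[86/3,98/3] y:[23,54] z:[3/2,19/2] -> miss, prune

Summary -> nodes [0, 6, 4, 10, 7, 12, 13]; box-tests=7; leaf-entries=1; first=P13

== RESULT ==
[0, 6, 4, 10, 7, 12, 13]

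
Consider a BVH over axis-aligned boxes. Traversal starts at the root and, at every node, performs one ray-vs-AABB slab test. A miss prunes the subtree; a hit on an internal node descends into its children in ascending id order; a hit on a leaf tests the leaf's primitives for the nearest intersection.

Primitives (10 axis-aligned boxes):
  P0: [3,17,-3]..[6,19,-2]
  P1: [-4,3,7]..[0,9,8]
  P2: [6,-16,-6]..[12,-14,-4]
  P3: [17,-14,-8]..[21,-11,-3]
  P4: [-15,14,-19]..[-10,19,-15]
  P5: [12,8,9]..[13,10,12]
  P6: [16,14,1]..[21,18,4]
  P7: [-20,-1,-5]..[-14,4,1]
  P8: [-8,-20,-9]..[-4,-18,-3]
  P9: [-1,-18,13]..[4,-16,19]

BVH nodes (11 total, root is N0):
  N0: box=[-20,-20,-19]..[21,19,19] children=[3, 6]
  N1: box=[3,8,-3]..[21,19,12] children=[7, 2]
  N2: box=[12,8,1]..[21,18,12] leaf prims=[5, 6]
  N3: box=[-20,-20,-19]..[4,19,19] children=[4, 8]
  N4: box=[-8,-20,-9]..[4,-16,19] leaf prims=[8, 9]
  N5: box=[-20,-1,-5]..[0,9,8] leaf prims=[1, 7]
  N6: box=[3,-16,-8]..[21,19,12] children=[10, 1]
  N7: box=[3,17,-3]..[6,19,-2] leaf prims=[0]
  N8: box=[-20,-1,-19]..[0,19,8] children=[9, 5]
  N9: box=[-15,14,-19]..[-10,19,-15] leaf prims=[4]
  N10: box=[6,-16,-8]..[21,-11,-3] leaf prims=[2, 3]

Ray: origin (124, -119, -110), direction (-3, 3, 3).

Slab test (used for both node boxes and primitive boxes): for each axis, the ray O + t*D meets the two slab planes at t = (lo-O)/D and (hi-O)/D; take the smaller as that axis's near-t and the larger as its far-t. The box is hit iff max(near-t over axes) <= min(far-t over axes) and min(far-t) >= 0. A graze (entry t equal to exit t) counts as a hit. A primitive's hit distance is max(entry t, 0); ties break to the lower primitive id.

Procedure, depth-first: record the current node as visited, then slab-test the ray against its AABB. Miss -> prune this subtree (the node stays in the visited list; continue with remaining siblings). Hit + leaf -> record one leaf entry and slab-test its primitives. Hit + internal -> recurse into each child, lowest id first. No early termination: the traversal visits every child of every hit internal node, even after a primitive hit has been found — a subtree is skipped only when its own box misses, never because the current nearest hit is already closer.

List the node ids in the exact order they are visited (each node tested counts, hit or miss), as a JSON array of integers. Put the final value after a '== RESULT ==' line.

Traverse from the root:
N0 x:[103/3,48] y:[33,46] z:[91/3,43] -> hit [103/3,43], descend [3, 6]
  N3 x:[40,48] y:[33,46] z:[91/3,43] -> hit [40,43], descend [4, 8]
    N4 x:[40,44] y:[33,103/3] z:[101/3,43] -> miss, prune
    N8 x:[124/3,48] y:[118/3,46] z:[91/3,118/3] -> miss, prune
  N6 x:[103/3,121/3] y:[103/3,46] z:[34,122/3] -> hit [103/3,121/3], descend [1, 10]
    N1 x:[103/3,121/3] y:[127/3,46] z:[107/3,122/3] -> miss, prune
    N10 x:[103/3,118/3] y:[103/3,36] z:[34,107/3] -> hit [103/3,107/3] leaf, test {P2(miss), P3@t=35}

Visited [0, 3, 4, 8, 6, 1, 10]. Tests: 7 box, 1 leaf. Nearest: P3.

== RESULT ==
[0, 3, 4, 8, 6, 1, 10]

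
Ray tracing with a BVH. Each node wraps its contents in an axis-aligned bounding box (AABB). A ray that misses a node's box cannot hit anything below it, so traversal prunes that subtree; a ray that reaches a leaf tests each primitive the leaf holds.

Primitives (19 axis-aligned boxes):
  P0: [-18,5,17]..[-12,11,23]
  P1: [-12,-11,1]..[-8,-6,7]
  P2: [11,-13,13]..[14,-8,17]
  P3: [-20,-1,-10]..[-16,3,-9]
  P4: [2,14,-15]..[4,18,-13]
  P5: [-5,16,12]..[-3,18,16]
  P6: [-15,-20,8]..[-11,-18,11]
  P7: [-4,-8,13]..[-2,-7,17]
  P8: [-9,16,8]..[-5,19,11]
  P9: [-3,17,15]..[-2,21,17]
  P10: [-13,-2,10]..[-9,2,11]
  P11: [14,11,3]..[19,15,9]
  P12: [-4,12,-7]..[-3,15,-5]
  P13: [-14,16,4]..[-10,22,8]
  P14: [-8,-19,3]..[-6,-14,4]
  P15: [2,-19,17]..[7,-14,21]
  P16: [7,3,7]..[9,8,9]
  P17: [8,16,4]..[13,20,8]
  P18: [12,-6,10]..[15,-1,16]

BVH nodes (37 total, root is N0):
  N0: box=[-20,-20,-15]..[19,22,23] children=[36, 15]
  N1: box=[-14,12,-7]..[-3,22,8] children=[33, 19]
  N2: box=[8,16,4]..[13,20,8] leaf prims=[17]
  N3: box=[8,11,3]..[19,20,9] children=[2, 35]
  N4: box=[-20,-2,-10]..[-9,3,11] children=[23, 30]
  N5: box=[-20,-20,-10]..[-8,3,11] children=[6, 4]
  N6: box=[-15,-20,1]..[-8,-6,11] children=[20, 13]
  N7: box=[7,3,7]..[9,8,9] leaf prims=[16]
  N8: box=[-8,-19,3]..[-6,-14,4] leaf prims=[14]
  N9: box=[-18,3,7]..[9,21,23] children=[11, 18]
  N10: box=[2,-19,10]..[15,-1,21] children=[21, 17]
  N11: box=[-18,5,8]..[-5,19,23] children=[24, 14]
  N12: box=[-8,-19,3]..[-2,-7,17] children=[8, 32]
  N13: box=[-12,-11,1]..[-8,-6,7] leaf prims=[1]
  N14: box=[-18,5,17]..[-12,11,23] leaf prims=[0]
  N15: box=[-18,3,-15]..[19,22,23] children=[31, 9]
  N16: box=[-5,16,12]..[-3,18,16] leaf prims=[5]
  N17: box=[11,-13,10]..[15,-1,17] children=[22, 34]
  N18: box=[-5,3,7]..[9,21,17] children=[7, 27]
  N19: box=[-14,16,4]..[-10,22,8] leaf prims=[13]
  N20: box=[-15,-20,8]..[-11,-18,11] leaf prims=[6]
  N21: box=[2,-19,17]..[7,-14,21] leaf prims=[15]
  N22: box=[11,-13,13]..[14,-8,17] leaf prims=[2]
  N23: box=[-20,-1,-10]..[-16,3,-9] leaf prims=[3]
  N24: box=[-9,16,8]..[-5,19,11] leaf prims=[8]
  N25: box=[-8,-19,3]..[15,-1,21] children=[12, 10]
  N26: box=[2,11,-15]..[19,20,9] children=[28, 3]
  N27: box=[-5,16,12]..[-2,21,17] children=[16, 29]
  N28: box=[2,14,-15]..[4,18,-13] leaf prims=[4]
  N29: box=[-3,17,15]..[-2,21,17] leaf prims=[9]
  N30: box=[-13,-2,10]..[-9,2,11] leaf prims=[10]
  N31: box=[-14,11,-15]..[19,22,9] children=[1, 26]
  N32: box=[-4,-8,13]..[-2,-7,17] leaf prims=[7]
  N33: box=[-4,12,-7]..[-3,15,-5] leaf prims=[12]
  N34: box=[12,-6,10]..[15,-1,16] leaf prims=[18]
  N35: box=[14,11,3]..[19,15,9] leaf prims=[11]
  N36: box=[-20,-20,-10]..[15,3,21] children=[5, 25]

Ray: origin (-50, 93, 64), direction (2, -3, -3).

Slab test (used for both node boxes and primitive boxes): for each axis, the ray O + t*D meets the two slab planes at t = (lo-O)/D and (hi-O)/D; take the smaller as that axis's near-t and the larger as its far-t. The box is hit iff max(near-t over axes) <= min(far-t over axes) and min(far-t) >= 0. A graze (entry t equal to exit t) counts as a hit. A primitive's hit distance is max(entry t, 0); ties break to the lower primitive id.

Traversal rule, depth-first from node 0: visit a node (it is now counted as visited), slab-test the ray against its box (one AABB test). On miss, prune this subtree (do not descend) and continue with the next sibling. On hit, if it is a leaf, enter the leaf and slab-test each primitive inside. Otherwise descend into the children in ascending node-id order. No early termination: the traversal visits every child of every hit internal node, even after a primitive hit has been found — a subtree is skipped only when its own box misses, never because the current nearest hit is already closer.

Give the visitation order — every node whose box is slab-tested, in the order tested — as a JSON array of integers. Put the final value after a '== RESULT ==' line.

Traverse from the root:
N0 x:[15,69/2] y:[71/3,113/3] z:[41/3,79/3] -> hit [71/3,79/3], descend [15, 36]
  N15 x:[16,69/2] y:[71/3,30] z:[41/3,79/3] -> hit [71/3,79/3], descend [9, 31]
    N9 x:[16,59/2] y:[24,30] z:[41/3,19] -> miss, prune
    N31 x:[18,69/2] y:[71/3,82/3] z:[55/3,79/3] -> hit [71/3,79/3], descend [1, 26]
      N1 x:[18,47/2] y:[71/3,27] z:[56/3,71/3] -> miss, prune
      N26 x:[26,69/2] y:[73/3,82/3] z:[55/3,79/3] -> hit [26,79/3], descend [3, 28]
        N3 x:[29,69/2] y:[73/3,82/3] z:[55/3,61/3] -> miss, prune
        N28 x:[26,27] y:[25,79/3] z:[77/3,79/3] -> hit [26,79/3] leaf, test {P4@t=26}
  N36 x:[15,65/2] y:[30,113/3] z:[43/3,74/3] -> miss, prune

Summary -> nodes [0, 15, 9, 31, 1, 26, 3, 28, 36]; box-tests=9; leaf-entries=1; first=P4

== RESULT ==
[0, 15, 9, 31, 1, 26, 3, 28, 36]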